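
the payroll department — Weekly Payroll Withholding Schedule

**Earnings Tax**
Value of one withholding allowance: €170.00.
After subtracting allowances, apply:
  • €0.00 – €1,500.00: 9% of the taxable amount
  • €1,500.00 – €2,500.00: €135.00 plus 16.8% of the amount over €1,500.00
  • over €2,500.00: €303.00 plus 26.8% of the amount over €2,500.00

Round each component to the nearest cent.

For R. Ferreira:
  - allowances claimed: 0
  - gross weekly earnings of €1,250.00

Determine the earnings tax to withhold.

€112.50

Earnings Tax: taxable = €1,250.00
  9% × €1,250.00 = €112.50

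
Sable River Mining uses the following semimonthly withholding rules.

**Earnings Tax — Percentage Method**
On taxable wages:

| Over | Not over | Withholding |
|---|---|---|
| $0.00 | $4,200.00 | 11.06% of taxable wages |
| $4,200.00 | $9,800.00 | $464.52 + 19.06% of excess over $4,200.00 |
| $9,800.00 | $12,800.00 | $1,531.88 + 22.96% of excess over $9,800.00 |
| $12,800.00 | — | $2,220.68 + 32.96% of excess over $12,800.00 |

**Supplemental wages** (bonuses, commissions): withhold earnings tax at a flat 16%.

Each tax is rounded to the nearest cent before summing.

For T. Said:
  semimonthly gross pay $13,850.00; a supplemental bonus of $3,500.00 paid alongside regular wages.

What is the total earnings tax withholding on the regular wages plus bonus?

$3,126.76

Earnings Tax: taxable = $13,850.00
  $2,220.68 + 32.96% × ($13,850.00 − $12,800.00) = $2,220.68 + 32.96% × $1,050.00 = $2,566.76
Supplemental (16% flat on bonus): 16% × $3,500.00 = $560.00
Total earnings tax: $2,566.76 + $560.00 = $3,126.76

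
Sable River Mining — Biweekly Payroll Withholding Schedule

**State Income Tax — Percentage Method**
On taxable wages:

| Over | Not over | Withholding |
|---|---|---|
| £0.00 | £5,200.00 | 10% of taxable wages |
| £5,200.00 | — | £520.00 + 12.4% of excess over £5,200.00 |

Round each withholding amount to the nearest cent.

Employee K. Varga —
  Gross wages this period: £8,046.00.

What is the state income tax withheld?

£872.90

State Income Tax: taxable = £8,046.00
  £520.00 + 12.4% × (£8,046.00 − £5,200.00) = £520.00 + 12.4% × £2,846.00 = £872.90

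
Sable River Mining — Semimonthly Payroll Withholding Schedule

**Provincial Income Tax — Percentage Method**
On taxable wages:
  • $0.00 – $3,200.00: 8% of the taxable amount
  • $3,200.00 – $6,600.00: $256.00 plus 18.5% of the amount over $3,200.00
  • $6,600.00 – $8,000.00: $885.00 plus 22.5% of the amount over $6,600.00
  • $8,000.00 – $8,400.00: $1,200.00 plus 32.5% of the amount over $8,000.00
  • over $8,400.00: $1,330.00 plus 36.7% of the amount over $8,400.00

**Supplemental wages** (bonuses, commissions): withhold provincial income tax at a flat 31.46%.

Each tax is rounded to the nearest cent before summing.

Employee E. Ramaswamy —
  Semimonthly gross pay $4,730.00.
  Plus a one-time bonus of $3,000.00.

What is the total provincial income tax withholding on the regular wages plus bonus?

Provincial Income Tax: taxable = $4,730.00
  $256.00 + 18.5% × ($4,730.00 − $3,200.00) = $256.00 + 18.5% × $1,530.00 = $539.05
Supplemental (31.46% flat on bonus): 31.46% × $3,000.00 = $943.80
Total provincial income tax: $539.05 + $943.80 = $1,482.85

$1,482.85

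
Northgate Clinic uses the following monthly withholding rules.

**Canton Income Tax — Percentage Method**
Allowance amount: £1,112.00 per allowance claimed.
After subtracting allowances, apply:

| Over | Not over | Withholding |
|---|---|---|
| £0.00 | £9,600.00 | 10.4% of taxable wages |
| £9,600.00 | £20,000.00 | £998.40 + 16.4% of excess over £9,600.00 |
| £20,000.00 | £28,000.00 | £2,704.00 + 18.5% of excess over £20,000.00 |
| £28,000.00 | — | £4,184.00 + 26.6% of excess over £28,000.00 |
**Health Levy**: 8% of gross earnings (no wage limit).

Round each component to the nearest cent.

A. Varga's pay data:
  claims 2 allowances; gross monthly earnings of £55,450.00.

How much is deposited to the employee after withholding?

£40,119.88

Canton Income Tax: taxable = £55,450.00 − 2×£1,112.00 = £53,226.00
  £4,184.00 + 26.6% × (£53,226.00 − £28,000.00) = £4,184.00 + 26.6% × £25,226.00 = £10,894.12
Health Levy: 8% × £55,450.00 = £4,436.00
Total withheld: £10,894.12 + £4,436.00 = £15,330.12
Net pay: £55,450.00 − £15,330.12 = £40,119.88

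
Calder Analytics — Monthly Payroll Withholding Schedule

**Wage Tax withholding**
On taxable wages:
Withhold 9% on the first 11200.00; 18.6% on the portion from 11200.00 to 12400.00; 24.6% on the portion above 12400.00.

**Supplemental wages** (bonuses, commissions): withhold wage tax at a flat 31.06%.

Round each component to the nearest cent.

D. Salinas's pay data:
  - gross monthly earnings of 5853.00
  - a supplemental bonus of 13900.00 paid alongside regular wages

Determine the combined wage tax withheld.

Wage Tax: taxable = 5853.00
  9% × 5853.00 = 526.77
Supplemental (31.06% flat on bonus): 31.06% × 13900.00 = 4317.34
Total wage tax: 526.77 + 4317.34 = 4844.11

4844.11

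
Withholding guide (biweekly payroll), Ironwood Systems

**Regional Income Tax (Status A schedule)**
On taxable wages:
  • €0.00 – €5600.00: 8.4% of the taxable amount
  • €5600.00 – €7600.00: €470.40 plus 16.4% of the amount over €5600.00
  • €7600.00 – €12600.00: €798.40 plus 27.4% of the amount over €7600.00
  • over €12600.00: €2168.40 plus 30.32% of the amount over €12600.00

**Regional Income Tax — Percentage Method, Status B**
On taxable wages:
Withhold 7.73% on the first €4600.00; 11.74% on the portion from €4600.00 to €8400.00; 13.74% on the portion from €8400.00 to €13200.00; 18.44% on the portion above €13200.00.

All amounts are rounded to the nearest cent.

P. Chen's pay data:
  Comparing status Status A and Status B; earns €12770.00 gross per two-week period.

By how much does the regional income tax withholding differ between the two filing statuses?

Regional Income Tax (Status A): taxable = €12770.00
  €2168.40 + 30.32% × (€12770.00 − €12600.00) = €2168.40 + 30.32% × €170.00 = €2219.94
Regional Income Tax (Status B): taxable = €12770.00
  €801.70 + 13.74% × (€12770.00 − €8400.00) = €801.70 + 13.74% × €4370.00 = €1402.14
Difference: |€2219.94 − €1402.14| = €817.80 (higher under Status A)

€817.80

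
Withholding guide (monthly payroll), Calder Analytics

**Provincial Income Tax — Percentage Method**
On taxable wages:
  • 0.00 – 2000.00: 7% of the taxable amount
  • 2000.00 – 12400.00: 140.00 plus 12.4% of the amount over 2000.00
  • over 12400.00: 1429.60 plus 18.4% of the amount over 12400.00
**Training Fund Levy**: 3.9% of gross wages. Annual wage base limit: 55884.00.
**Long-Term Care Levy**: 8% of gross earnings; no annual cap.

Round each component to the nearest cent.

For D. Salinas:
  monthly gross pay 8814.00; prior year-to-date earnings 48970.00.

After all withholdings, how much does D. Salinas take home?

6854.29

Provincial Income Tax: taxable = 8814.00
  140.00 + 12.4% × (8814.00 − 2000.00) = 140.00 + 12.4% × 6814.00 = 984.94
Training Fund Levy: cap 55884.00 − YTD 48970.00 = 6914.00 subject; 3.9% × 6914.00 = 269.65
Long-Term Care Levy: 8% × 8814.00 = 705.12
Total withheld: 984.94 + 269.65 + 705.12 = 1959.71
Net pay: 8814.00 − 1959.71 = 6854.29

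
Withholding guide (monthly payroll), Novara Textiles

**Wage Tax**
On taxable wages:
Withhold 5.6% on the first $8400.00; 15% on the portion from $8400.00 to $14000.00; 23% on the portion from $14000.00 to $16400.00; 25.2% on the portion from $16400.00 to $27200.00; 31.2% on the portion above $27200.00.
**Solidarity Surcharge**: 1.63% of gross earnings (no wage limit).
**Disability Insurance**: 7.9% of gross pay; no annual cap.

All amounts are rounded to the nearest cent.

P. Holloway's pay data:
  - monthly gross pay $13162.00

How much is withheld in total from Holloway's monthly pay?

$2439.04

Wage Tax: taxable = $13162.00
  $470.40 + 15% × ($13162.00 − $8400.00) = $470.40 + 15% × $4762.00 = $1184.70
Solidarity Surcharge: 1.63% × $13162.00 = $214.54
Disability Insurance: 7.9% × $13162.00 = $1039.80
Total: $1184.70 + $214.54 + $1039.80 = $2439.04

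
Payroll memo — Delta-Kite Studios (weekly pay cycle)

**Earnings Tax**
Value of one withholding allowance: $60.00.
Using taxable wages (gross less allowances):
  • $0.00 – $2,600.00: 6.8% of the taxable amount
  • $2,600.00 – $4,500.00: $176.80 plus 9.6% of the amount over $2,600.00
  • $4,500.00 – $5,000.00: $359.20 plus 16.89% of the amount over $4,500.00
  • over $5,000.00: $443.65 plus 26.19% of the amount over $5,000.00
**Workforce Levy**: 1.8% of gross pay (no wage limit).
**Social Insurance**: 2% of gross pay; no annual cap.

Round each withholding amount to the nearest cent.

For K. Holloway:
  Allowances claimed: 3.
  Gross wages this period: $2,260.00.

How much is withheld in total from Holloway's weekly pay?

Earnings Tax: taxable = $2,260.00 − 3×$60.00 = $2,080.00
  6.8% × $2,080.00 = $141.44
Workforce Levy: 1.8% × $2,260.00 = $40.68
Social Insurance: 2% × $2,260.00 = $45.20
Total: $141.44 + $40.68 + $45.20 = $227.32

$227.32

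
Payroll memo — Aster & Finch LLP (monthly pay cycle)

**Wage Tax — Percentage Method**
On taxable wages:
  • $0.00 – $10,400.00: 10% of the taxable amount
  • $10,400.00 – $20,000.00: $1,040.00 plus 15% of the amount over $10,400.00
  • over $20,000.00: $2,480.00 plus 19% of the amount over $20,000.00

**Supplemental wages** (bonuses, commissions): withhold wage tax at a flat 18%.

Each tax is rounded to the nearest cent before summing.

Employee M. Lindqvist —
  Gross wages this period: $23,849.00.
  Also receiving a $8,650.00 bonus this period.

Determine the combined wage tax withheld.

$4,768.31

Wage Tax: taxable = $23,849.00
  $2,480.00 + 19% × ($23,849.00 − $20,000.00) = $2,480.00 + 19% × $3,849.00 = $3,211.31
Supplemental (18% flat on bonus): 18% × $8,650.00 = $1,557.00
Total wage tax: $3,211.31 + $1,557.00 = $4,768.31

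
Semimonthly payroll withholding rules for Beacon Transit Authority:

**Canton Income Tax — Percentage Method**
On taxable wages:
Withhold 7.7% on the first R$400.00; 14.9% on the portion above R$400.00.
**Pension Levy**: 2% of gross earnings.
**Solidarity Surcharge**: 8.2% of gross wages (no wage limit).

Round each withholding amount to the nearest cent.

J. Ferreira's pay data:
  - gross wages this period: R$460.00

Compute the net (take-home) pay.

Canton Income Tax: taxable = R$460.00
  R$30.80 + 14.9% × (R$460.00 − R$400.00) = R$30.80 + 14.9% × R$60.00 = R$39.74
Pension Levy: 2% × R$460.00 = R$9.20
Solidarity Surcharge: 8.2% × R$460.00 = R$37.72
Total withheld: R$39.74 + R$9.20 + R$37.72 = R$86.66
Net pay: R$460.00 − R$86.66 = R$373.34

R$373.34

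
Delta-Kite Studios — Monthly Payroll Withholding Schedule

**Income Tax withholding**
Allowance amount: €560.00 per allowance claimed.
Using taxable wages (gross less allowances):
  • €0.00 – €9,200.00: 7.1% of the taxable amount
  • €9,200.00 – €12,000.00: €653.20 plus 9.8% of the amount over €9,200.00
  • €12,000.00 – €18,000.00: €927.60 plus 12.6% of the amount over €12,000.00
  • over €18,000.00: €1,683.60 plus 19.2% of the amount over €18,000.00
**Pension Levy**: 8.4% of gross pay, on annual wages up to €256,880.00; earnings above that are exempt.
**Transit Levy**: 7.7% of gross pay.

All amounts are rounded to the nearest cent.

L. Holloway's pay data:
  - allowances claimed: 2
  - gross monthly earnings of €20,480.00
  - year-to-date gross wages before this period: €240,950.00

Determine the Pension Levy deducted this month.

€1,338.12

Pension Levy: cap €256,880.00 − YTD €240,950.00 = €15,930.00 subject; 8.4% × €15,930.00 = €1,338.12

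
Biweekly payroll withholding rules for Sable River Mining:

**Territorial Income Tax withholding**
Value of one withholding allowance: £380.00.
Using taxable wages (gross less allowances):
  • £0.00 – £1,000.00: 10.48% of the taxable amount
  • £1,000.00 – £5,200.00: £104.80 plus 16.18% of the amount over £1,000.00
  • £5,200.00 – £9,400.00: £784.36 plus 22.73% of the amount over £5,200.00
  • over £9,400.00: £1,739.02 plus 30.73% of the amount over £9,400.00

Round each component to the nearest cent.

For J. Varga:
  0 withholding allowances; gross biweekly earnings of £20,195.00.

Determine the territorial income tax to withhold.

£5,056.32

Territorial Income Tax: taxable = £20,195.00
  £1,739.02 + 30.73% × (£20,195.00 − £9,400.00) = £1,739.02 + 30.73% × £10,795.00 = £5,056.32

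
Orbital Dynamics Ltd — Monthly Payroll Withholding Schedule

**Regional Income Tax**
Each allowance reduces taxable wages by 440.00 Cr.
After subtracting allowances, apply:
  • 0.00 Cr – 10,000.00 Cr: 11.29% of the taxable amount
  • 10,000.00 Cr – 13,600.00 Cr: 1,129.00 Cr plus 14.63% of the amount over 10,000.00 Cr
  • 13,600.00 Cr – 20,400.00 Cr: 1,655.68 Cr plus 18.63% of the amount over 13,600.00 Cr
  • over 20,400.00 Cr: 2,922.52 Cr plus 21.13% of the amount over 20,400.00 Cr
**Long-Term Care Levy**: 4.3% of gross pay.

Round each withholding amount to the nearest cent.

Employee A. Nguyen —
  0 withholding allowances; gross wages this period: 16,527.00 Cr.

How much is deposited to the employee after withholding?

Regional Income Tax: taxable = 16,527.00 Cr
  1,655.68 Cr + 18.63% × (16,527.00 Cr − 13,600.00 Cr) = 1,655.68 Cr + 18.63% × 2,927.00 Cr = 2,200.98 Cr
Long-Term Care Levy: 4.3% × 16,527.00 Cr = 710.66 Cr
Total withheld: 2,200.98 Cr + 710.66 Cr = 2,911.64 Cr
Net pay: 16,527.00 Cr − 2,911.64 Cr = 13,615.36 Cr

13,615.36 Cr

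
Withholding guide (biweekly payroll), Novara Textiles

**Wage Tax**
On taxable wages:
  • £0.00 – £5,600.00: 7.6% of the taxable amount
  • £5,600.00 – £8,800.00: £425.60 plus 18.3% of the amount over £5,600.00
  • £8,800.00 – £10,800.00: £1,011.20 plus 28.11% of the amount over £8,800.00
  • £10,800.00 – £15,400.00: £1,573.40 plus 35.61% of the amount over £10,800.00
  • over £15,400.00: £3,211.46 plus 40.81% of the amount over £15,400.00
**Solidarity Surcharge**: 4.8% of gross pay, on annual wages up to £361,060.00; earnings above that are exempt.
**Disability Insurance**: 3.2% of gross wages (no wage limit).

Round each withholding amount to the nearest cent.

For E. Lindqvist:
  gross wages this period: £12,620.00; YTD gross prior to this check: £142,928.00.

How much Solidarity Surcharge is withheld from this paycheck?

Solidarity Surcharge: 4.8% × £12,620.00 = £605.76

£605.76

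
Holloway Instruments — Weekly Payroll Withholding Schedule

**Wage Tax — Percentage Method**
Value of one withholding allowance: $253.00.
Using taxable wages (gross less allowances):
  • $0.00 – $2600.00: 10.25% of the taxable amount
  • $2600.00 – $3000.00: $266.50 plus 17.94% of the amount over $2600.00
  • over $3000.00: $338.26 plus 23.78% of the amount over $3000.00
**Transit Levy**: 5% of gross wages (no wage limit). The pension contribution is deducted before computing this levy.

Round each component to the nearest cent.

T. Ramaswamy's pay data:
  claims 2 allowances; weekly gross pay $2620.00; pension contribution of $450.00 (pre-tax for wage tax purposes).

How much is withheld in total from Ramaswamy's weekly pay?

$279.06

Wage Tax: taxable = $2620.00 − $450.00 − 2×$253.00 = $1664.00
  10.25% × $1664.00 = $170.56
Transit Levy: 5% × $2170.00 = $108.50
Total: $170.56 + $108.50 = $279.06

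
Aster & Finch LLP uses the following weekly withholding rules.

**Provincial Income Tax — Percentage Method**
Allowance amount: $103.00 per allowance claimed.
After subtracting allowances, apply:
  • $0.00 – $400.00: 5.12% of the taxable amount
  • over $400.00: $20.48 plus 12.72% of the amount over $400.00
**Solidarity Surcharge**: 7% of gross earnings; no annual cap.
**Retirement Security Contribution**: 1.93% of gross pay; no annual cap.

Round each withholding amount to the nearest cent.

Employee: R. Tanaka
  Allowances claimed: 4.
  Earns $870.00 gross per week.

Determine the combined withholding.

Provincial Income Tax: taxable = $870.00 − 4×$103.00 = $458.00
  $20.48 + 12.72% × ($458.00 − $400.00) = $20.48 + 12.72% × $58.00 = $27.86
Solidarity Surcharge: 7% × $870.00 = $60.90
Retirement Security Contribution: 1.93% × $870.00 = $16.79
Total: $27.86 + $60.90 + $16.79 = $105.55

$105.55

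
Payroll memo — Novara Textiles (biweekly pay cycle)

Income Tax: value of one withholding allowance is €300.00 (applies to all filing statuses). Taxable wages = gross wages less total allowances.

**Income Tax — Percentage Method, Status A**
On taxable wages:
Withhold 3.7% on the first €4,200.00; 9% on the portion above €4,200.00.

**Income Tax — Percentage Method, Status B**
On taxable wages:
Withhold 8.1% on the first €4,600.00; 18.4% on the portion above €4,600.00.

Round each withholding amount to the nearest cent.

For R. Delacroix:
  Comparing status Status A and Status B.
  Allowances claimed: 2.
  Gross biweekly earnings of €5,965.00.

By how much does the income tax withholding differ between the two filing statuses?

Income Tax (Status A): taxable = €5,965.00 − 2×€300.00 = €5,365.00
  €155.40 + 9% × (€5,365.00 − €4,200.00) = €155.40 + 9% × €1,165.00 = €260.25
Income Tax (Status B): taxable = €5,965.00 − 2×€300.00 = €5,365.00
  €372.60 + 18.4% × (€5,365.00 − €4,600.00) = €372.60 + 18.4% × €765.00 = €513.36
Difference: |€260.25 − €513.36| = €253.11 (higher under Status B)

€253.11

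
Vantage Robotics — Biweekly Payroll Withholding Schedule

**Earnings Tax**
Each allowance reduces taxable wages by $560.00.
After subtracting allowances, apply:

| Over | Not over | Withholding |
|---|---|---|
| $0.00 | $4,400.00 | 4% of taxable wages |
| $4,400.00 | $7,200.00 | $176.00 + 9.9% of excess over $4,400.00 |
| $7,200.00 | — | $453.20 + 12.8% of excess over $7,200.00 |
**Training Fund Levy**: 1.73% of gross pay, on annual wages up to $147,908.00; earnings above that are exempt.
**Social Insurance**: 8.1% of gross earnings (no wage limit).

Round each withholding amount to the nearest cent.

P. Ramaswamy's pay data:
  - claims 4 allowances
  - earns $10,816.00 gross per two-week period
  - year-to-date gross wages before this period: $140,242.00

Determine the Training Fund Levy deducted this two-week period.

Training Fund Levy: cap $147,908.00 − YTD $140,242.00 = $7,666.00 subject; 1.73% × $7,666.00 = $132.62

$132.62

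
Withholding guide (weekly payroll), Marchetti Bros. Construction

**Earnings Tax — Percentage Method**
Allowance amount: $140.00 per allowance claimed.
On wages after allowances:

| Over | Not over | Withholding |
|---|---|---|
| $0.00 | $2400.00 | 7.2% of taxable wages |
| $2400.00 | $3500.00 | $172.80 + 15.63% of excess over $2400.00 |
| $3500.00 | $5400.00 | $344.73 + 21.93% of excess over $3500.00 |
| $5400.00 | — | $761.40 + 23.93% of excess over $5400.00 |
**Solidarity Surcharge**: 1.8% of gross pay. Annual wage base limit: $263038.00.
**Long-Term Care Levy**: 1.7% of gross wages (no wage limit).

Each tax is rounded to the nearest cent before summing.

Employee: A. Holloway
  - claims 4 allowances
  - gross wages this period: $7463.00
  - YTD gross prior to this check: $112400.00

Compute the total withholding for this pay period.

$1382.27

Earnings Tax: taxable = $7463.00 − 4×$140.00 = $6903.00
  $761.40 + 23.93% × ($6903.00 − $5400.00) = $761.40 + 23.93% × $1503.00 = $1121.07
Solidarity Surcharge: 1.8% × $7463.00 = $134.33
Long-Term Care Levy: 1.7% × $7463.00 = $126.87
Total: $1121.07 + $134.33 + $126.87 = $1382.27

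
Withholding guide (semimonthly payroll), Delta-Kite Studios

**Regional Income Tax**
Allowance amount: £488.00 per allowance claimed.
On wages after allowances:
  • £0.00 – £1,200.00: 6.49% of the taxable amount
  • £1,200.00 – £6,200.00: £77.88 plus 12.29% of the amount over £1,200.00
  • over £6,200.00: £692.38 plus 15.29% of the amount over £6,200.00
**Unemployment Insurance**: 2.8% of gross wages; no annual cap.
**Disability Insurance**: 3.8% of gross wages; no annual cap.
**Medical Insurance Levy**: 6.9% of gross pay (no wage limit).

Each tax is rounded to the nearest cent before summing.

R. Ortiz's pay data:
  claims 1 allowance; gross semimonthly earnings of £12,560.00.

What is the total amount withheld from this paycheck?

Regional Income Tax: taxable = £12,560.00 − 1×£488.00 = £12,072.00
  £692.38 + 15.29% × (£12,072.00 − £6,200.00) = £692.38 + 15.29% × £5,872.00 = £1,590.21
Unemployment Insurance: 2.8% × £12,560.00 = £351.68
Disability Insurance: 3.8% × £12,560.00 = £477.28
Medical Insurance Levy: 6.9% × £12,560.00 = £866.64
Total: £1,590.21 + £351.68 + £477.28 + £866.64 = £3,285.81

£3,285.81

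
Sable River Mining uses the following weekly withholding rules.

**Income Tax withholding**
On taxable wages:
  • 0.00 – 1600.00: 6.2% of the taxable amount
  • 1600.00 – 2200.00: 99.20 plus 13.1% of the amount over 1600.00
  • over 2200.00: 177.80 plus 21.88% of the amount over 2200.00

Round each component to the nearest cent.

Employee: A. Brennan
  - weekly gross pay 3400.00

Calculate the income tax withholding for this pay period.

Income Tax: taxable = 3400.00
  177.80 + 21.88% × (3400.00 − 2200.00) = 177.80 + 21.88% × 1200.00 = 440.36

440.36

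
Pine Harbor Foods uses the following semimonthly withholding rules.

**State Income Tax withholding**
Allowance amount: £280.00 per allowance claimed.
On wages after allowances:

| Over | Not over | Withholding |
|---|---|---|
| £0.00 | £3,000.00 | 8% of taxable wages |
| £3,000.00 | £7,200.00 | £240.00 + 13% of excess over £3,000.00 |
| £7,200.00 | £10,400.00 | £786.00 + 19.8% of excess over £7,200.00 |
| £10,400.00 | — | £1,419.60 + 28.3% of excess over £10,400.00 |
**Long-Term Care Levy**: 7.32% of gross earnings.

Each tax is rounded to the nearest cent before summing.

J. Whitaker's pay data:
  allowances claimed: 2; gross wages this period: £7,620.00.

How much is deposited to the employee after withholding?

State Income Tax: taxable = £7,620.00 − 2×£280.00 = £7,060.00
  £240.00 + 13% × (£7,060.00 − £3,000.00) = £240.00 + 13% × £4,060.00 = £767.80
Long-Term Care Levy: 7.32% × £7,620.00 = £557.78
Total withheld: £767.80 + £557.78 = £1,325.58
Net pay: £7,620.00 − £1,325.58 = £6,294.42

£6,294.42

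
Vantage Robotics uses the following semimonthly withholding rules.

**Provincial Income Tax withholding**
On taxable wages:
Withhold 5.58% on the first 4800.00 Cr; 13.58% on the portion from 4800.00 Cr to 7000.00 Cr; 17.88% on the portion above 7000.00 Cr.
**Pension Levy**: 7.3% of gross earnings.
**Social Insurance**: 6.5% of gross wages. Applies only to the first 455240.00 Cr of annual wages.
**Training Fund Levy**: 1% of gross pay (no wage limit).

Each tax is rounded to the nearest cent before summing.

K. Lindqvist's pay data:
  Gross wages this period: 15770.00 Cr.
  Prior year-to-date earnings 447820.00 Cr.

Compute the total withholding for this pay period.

3925.89 Cr

Provincial Income Tax: taxable = 15770.00 Cr
  566.60 Cr + 17.88% × (15770.00 Cr − 7000.00 Cr) = 566.60 Cr + 17.88% × 8770.00 Cr = 2134.68 Cr
Pension Levy: 7.3% × 15770.00 Cr = 1151.21 Cr
Social Insurance: cap 455240.00 Cr − YTD 447820.00 Cr = 7420.00 Cr subject; 6.5% × 7420.00 Cr = 482.30 Cr
Training Fund Levy: 1% × 15770.00 Cr = 157.70 Cr
Total: 2134.68 Cr + 1151.21 Cr + 482.30 Cr + 157.70 Cr = 3925.89 Cr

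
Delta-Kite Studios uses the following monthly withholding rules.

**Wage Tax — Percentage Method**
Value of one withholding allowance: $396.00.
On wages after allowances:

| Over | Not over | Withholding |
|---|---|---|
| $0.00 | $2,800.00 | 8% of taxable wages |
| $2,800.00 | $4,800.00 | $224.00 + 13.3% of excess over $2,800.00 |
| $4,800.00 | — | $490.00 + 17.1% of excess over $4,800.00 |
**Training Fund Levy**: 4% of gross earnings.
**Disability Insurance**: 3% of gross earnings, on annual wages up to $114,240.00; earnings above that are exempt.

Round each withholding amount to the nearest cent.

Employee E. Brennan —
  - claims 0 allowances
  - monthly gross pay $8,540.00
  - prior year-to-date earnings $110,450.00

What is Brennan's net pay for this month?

$6,955.16

Wage Tax: taxable = $8,540.00
  $490.00 + 17.1% × ($8,540.00 − $4,800.00) = $490.00 + 17.1% × $3,740.00 = $1,129.54
Training Fund Levy: 4% × $8,540.00 = $341.60
Disability Insurance: cap $114,240.00 − YTD $110,450.00 = $3,790.00 subject; 3% × $3,790.00 = $113.70
Total withheld: $1,129.54 + $341.60 + $113.70 = $1,584.84
Net pay: $8,540.00 − $1,584.84 = $6,955.16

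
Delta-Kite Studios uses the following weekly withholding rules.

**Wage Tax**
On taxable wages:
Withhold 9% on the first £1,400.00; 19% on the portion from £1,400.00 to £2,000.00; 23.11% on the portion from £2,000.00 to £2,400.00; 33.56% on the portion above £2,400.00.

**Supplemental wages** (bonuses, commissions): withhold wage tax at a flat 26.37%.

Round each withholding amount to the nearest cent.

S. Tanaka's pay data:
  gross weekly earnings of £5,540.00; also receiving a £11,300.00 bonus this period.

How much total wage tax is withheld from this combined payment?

£4,366.03

Wage Tax: taxable = £5,540.00
  £332.44 + 33.56% × (£5,540.00 − £2,400.00) = £332.44 + 33.56% × £3,140.00 = £1,386.22
Supplemental (26.37% flat on bonus): 26.37% × £11,300.00 = £2,979.81
Total wage tax: £1,386.22 + £2,979.81 = £4,366.03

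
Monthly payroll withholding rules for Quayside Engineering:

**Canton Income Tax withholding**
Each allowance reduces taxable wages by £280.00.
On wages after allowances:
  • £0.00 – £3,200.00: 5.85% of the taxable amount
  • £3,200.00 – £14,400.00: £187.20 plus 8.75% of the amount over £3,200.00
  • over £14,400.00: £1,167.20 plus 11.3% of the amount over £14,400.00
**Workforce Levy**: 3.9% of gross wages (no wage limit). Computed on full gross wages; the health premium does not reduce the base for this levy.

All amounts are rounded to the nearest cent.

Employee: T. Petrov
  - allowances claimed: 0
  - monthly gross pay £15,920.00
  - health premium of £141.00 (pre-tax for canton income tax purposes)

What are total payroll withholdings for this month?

Canton Income Tax: taxable = £15,920.00 − £141.00 = £15,779.00
  £1,167.20 + 11.3% × (£15,779.00 − £14,400.00) = £1,167.20 + 11.3% × £1,379.00 = £1,323.03
Workforce Levy: 3.9% × £15,920.00 = £620.88
Total: £1,323.03 + £620.88 = £1,943.91

£1,943.91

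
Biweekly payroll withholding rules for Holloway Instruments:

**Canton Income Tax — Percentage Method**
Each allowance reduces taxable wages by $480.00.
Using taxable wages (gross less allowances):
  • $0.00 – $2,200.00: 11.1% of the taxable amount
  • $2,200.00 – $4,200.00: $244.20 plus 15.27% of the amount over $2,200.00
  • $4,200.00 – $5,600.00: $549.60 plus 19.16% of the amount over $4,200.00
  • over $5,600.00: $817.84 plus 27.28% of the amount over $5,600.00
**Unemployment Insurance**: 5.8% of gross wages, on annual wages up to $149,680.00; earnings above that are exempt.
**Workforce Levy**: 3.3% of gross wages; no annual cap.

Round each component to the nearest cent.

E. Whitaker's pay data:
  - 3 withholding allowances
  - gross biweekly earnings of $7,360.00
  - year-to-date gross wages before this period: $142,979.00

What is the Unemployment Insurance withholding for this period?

$388.66

Unemployment Insurance: cap $149,680.00 − YTD $142,979.00 = $6,701.00 subject; 5.8% × $6,701.00 = $388.66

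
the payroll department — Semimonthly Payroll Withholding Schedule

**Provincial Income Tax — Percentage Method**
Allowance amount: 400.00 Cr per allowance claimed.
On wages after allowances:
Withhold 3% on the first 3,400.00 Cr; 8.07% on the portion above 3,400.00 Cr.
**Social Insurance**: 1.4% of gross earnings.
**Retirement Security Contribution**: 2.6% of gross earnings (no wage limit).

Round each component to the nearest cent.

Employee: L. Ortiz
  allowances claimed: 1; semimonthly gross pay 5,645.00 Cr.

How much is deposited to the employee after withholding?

5,168.31 Cr

Provincial Income Tax: taxable = 5,645.00 Cr − 1×400.00 Cr = 5,245.00 Cr
  102.00 Cr + 8.07% × (5,245.00 Cr − 3,400.00 Cr) = 102.00 Cr + 8.07% × 1,845.00 Cr = 250.89 Cr
Social Insurance: 1.4% × 5,645.00 Cr = 79.03 Cr
Retirement Security Contribution: 2.6% × 5,645.00 Cr = 146.77 Cr
Total withheld: 250.89 Cr + 79.03 Cr + 146.77 Cr = 476.69 Cr
Net pay: 5,645.00 Cr − 476.69 Cr = 5,168.31 Cr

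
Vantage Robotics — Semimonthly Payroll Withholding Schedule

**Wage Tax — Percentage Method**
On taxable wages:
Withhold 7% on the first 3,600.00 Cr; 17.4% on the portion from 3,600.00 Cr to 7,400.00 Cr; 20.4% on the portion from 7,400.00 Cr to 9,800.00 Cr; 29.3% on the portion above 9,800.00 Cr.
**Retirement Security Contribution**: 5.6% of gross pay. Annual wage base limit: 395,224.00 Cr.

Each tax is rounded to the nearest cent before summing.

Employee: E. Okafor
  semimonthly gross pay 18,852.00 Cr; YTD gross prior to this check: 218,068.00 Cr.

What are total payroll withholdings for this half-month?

5,110.75 Cr

Wage Tax: taxable = 18,852.00 Cr
  1,402.80 Cr + 29.3% × (18,852.00 Cr − 9,800.00 Cr) = 1,402.80 Cr + 29.3% × 9,052.00 Cr = 4,055.04 Cr
Retirement Security Contribution: 5.6% × 18,852.00 Cr = 1,055.71 Cr
Total: 4,055.04 Cr + 1,055.71 Cr = 5,110.75 Cr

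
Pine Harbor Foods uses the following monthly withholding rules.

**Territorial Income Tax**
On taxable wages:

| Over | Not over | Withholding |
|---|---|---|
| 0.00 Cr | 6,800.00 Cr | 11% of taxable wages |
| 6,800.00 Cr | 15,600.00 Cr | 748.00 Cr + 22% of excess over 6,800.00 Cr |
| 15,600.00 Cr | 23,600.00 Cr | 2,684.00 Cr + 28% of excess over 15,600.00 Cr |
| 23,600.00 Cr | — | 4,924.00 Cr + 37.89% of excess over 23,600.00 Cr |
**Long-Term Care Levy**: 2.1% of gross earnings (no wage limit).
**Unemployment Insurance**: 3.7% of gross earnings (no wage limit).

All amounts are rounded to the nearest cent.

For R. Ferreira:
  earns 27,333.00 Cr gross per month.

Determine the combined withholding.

Territorial Income Tax: taxable = 27,333.00 Cr
  4,924.00 Cr + 37.89% × (27,333.00 Cr − 23,600.00 Cr) = 4,924.00 Cr + 37.89% × 3,733.00 Cr = 6,338.43 Cr
Long-Term Care Levy: 2.1% × 27,333.00 Cr = 573.99 Cr
Unemployment Insurance: 3.7% × 27,333.00 Cr = 1,011.32 Cr
Total: 6,338.43 Cr + 573.99 Cr + 1,011.32 Cr = 7,923.74 Cr

7,923.74 Cr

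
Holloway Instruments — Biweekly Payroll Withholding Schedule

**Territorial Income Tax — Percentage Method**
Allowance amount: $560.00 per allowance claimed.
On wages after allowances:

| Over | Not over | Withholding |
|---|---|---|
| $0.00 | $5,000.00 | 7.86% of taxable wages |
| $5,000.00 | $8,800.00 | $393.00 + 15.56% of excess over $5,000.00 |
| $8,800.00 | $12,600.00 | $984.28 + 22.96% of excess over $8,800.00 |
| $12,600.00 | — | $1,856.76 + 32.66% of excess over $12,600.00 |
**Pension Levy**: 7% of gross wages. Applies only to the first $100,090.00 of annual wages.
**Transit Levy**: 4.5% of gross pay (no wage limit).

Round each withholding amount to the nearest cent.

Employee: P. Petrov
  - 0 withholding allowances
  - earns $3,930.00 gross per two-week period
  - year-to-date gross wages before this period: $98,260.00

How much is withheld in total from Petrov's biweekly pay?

$613.85

Territorial Income Tax: taxable = $3,930.00
  7.86% × $3,930.00 = $308.90
Pension Levy: cap $100,090.00 − YTD $98,260.00 = $1,830.00 subject; 7% × $1,830.00 = $128.10
Transit Levy: 4.5% × $3,930.00 = $176.85
Total: $308.90 + $128.10 + $176.85 = $613.85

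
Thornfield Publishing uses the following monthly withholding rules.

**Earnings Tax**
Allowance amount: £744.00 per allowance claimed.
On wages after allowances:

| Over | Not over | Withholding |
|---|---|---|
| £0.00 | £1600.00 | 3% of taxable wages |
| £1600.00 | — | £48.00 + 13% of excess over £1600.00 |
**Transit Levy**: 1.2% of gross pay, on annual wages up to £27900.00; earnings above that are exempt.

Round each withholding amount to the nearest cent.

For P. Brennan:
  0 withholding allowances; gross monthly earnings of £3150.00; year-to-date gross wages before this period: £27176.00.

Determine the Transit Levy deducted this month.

£8.69

Transit Levy: cap £27900.00 − YTD £27176.00 = £724.00 subject; 1.2% × £724.00 = £8.69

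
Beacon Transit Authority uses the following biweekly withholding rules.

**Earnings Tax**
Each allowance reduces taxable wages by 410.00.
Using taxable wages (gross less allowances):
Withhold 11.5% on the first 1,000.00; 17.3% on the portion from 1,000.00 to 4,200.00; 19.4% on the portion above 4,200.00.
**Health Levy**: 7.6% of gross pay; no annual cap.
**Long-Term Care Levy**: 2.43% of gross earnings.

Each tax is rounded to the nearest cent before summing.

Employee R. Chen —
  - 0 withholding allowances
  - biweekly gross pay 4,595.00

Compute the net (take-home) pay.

Earnings Tax: taxable = 4,595.00
  668.60 + 19.4% × (4,595.00 − 4,200.00) = 668.60 + 19.4% × 395.00 = 745.23
Health Levy: 7.6% × 4,595.00 = 349.22
Long-Term Care Levy: 2.43% × 4,595.00 = 111.66
Total withheld: 745.23 + 349.22 + 111.66 = 1,206.11
Net pay: 4,595.00 − 1,206.11 = 3,388.89

3,388.89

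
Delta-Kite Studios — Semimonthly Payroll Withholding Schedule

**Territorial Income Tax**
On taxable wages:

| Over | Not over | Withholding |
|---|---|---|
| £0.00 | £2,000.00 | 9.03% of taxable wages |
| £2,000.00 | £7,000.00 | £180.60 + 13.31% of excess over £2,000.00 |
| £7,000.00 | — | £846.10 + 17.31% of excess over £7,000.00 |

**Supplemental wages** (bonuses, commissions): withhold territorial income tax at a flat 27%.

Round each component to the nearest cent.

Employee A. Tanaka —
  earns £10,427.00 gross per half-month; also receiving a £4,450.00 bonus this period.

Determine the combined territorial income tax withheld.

Territorial Income Tax: taxable = £10,427.00
  £846.10 + 17.31% × (£10,427.00 − £7,000.00) = £846.10 + 17.31% × £3,427.00 = £1,439.31
Supplemental (27% flat on bonus): 27% × £4,450.00 = £1,201.50
Total territorial income tax: £1,439.31 + £1,201.50 = £2,640.81

£2,640.81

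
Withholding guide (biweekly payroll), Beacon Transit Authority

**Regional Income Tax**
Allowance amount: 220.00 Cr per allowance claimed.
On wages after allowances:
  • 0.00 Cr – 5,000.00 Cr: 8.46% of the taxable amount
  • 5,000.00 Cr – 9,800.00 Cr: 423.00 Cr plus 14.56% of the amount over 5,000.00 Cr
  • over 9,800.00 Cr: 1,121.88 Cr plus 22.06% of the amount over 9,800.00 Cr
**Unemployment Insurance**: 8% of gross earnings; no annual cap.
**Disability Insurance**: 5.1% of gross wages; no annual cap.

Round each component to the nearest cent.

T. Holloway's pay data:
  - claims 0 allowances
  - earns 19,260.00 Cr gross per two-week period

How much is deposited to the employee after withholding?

Regional Income Tax: taxable = 19,260.00 Cr
  1,121.88 Cr + 22.06% × (19,260.00 Cr − 9,800.00 Cr) = 1,121.88 Cr + 22.06% × 9,460.00 Cr = 3,208.76 Cr
Unemployment Insurance: 8% × 19,260.00 Cr = 1,540.80 Cr
Disability Insurance: 5.1% × 19,260.00 Cr = 982.26 Cr
Total withheld: 3,208.76 Cr + 1,540.80 Cr + 982.26 Cr = 5,731.82 Cr
Net pay: 19,260.00 Cr − 5,731.82 Cr = 13,528.18 Cr

13,528.18 Cr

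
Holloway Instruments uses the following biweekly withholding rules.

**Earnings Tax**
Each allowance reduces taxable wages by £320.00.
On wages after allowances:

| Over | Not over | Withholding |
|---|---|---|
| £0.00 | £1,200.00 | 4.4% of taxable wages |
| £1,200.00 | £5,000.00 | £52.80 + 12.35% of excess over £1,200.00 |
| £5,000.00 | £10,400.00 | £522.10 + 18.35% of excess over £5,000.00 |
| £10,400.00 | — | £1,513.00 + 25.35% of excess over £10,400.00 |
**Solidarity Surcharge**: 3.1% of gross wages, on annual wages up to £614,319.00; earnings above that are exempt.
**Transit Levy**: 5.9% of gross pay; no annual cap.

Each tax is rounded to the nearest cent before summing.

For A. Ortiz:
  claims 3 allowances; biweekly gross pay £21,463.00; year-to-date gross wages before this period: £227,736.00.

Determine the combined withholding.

Earnings Tax: taxable = £21,463.00 − 3×£320.00 = £20,503.00
  £1,513.00 + 25.35% × (£20,503.00 − £10,400.00) = £1,513.00 + 25.35% × £10,103.00 = £4,074.11
Solidarity Surcharge: 3.1% × £21,463.00 = £665.35
Transit Levy: 5.9% × £21,463.00 = £1,266.32
Total: £4,074.11 + £665.35 + £1,266.32 = £6,005.78

£6,005.78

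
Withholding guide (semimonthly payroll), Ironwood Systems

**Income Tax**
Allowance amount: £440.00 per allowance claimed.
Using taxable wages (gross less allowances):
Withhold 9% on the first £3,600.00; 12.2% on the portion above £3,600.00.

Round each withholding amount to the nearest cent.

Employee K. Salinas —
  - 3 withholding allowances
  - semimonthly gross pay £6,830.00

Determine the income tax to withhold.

£557.02

Income Tax: taxable = £6,830.00 − 3×£440.00 = £5,510.00
  £324.00 + 12.2% × (£5,510.00 − £3,600.00) = £324.00 + 12.2% × £1,910.00 = £557.02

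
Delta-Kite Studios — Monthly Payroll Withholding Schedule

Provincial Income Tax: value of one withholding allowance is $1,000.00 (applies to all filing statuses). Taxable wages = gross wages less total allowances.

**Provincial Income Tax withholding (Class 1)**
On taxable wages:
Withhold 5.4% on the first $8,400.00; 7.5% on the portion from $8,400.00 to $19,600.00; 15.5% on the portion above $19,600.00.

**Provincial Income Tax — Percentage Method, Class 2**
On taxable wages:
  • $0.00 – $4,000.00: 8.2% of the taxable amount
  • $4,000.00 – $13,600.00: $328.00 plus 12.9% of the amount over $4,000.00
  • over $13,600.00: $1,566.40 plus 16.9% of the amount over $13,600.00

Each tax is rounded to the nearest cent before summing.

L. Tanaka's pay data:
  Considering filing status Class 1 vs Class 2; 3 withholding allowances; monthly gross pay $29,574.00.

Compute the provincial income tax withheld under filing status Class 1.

Provincial Income Tax (Class 1): taxable = $29,574.00 − 3×$1,000.00 = $26,574.00
  $1,293.60 + 15.5% × ($26,574.00 − $19,600.00) = $1,293.60 + 15.5% × $6,974.00 = $2,374.57

$2,374.57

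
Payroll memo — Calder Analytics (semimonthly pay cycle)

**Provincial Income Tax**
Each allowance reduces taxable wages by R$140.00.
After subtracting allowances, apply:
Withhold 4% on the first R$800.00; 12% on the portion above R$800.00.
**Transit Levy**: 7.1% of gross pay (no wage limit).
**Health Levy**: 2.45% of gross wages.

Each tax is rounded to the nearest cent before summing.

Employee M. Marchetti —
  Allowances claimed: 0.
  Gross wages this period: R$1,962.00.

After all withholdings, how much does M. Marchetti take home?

R$1,603.19

Provincial Income Tax: taxable = R$1,962.00
  R$32.00 + 12% × (R$1,962.00 − R$800.00) = R$32.00 + 12% × R$1,162.00 = R$171.44
Transit Levy: 7.1% × R$1,962.00 = R$139.30
Health Levy: 2.45% × R$1,962.00 = R$48.07
Total withheld: R$171.44 + R$139.30 + R$48.07 = R$358.81
Net pay: R$1,962.00 − R$358.81 = R$1,603.19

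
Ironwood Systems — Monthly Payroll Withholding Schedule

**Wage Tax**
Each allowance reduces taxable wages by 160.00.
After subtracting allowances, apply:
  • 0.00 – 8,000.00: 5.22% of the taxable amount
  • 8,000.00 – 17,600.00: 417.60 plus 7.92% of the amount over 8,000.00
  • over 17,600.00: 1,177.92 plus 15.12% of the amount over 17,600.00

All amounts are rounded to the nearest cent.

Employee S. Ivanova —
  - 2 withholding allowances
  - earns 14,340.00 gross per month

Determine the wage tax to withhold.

Wage Tax: taxable = 14,340.00 − 2×160.00 = 14,020.00
  417.60 + 7.92% × (14,020.00 − 8,000.00) = 417.60 + 7.92% × 6,020.00 = 894.38

894.38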